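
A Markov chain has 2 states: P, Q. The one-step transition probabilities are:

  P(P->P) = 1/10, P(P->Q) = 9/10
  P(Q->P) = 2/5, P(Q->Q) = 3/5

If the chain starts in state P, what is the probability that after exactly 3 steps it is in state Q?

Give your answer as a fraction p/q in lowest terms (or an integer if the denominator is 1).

Computing P^3 by repeated multiplication:
P^1 =
  P: [1/10, 9/10]
  Q: [2/5, 3/5]
P^2 =
  P: [37/100, 63/100]
  Q: [7/25, 18/25]
P^3 =
  P: [289/1000, 711/1000]
  Q: [79/250, 171/250]

(P^3)[P -> Q] = 711/1000

Answer: 711/1000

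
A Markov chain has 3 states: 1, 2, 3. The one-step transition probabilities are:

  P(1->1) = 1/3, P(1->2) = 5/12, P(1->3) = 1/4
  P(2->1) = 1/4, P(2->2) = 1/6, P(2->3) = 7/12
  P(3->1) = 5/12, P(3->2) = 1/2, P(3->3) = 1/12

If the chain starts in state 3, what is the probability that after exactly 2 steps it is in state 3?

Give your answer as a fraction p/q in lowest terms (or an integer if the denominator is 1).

Computing P^2 by repeated multiplication:
P^1 =
  1: [1/3, 5/12, 1/4]
  2: [1/4, 1/6, 7/12]
  3: [5/12, 1/2, 1/12]
P^2 =
  1: [23/72, 1/3, 25/72]
  2: [53/144, 61/144, 5/24]
  3: [43/144, 43/144, 29/72]

(P^2)[3 -> 3] = 29/72

Answer: 29/72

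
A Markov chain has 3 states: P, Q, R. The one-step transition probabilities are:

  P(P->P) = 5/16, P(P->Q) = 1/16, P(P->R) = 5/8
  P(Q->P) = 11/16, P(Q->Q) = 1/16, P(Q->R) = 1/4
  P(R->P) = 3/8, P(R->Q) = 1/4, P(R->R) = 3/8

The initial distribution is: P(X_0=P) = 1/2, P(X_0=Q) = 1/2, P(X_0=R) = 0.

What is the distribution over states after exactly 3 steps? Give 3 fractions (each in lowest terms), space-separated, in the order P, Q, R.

Answer: 407/1024 317/2048 917/2048

Derivation:
Propagating the distribution step by step (d_{t+1} = d_t * P):
d_0 = (P=1/2, Q=1/2, R=0)
  d_1[P] = 1/2*5/16 + 1/2*11/16 + 0*3/8 = 1/2
  d_1[Q] = 1/2*1/16 + 1/2*1/16 + 0*1/4 = 1/16
  d_1[R] = 1/2*5/8 + 1/2*1/4 + 0*3/8 = 7/16
d_1 = (P=1/2, Q=1/16, R=7/16)
  d_2[P] = 1/2*5/16 + 1/16*11/16 + 7/16*3/8 = 93/256
  d_2[Q] = 1/2*1/16 + 1/16*1/16 + 7/16*1/4 = 37/256
  d_2[R] = 1/2*5/8 + 1/16*1/4 + 7/16*3/8 = 63/128
d_2 = (P=93/256, Q=37/256, R=63/128)
  d_3[P] = 93/256*5/16 + 37/256*11/16 + 63/128*3/8 = 407/1024
  d_3[Q] = 93/256*1/16 + 37/256*1/16 + 63/128*1/4 = 317/2048
  d_3[R] = 93/256*5/8 + 37/256*1/4 + 63/128*3/8 = 917/2048
d_3 = (P=407/1024, Q=317/2048, R=917/2048)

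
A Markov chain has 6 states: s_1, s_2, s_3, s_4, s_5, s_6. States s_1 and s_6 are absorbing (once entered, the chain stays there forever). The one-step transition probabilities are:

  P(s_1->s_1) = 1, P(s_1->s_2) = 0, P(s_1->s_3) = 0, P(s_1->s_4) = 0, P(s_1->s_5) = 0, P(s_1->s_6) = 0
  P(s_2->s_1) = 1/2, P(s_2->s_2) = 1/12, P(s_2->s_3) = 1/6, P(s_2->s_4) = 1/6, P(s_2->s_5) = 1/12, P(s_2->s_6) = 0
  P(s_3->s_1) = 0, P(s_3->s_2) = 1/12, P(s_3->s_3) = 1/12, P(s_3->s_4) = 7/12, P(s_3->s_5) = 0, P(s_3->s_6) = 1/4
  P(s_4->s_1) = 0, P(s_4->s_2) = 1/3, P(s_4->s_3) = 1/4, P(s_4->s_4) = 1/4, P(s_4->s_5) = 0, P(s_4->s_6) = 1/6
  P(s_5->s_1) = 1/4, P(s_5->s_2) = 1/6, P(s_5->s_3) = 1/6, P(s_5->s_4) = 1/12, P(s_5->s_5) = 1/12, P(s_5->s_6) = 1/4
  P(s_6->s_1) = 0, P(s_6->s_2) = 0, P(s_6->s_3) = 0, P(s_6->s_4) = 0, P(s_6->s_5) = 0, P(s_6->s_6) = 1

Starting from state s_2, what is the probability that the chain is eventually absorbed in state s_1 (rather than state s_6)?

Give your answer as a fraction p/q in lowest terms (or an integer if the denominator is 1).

Answer: 5382/7313

Derivation:
Let a_i = P(absorbed in s_1 | start in state i).
Boundary conditions: a_s_1 = 1, a_s_6 = 0.
For each transient state i, a_i = sum_j P(i->j) * a_j:
  a_s_2 = 1/2*a_s_1 + 1/12*a_s_2 + 1/6*a_s_3 + 1/6*a_s_4 + 1/12*a_s_5 + 0*a_s_6
  a_s_3 = 0*a_s_1 + 1/12*a_s_2 + 1/12*a_s_3 + 7/12*a_s_4 + 0*a_s_5 + 1/4*a_s_6
  a_s_4 = 0*a_s_1 + 1/3*a_s_2 + 1/4*a_s_3 + 1/4*a_s_4 + 0*a_s_5 + 1/6*a_s_6
  a_s_5 = 1/4*a_s_1 + 1/6*a_s_2 + 1/6*a_s_3 + 1/12*a_s_4 + 1/12*a_s_5 + 1/4*a_s_6

Substituting a_s_1 = 1 and a_s_6 = 0, rearrange to (I - Q) a = r where r[i] = P(i -> s_1):
  [11/12, -1/6, -1/6, -1/12] . (a_s_2, a_s_3, a_s_4, a_s_5) = 1/2
  [-1/12, 11/12, -7/12, 0] . (a_s_2, a_s_3, a_s_4, a_s_5) = 0
  [-1/3, -1/4, 3/4, 0] . (a_s_2, a_s_3, a_s_4, a_s_5) = 0
  [-1/6, -1/6, -1/12, 11/12] . (a_s_2, a_s_3, a_s_4, a_s_5) = 1/4

Solving yields:
  a_s_2 = 5382/7313
  a_s_3 = 2553/7313
  a_s_4 = 3243/7313
  a_s_5 = 3732/7313

Starting state is s_2, so the absorption probability is a_s_2 = 5382/7313.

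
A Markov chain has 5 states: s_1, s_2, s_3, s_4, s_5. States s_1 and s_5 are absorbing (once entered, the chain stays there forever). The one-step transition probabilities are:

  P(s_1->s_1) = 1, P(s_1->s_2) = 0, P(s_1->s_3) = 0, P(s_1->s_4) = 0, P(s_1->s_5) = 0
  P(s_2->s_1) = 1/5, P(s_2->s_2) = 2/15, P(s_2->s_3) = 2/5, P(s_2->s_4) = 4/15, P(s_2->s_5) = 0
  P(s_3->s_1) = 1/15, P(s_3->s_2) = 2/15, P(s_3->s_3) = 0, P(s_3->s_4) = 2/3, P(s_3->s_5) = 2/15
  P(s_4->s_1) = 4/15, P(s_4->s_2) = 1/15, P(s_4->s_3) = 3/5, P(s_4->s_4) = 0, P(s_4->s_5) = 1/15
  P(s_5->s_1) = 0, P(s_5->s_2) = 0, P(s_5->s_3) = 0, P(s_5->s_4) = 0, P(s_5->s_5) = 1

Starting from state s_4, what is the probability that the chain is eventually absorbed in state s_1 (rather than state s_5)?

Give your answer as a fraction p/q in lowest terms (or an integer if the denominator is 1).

Let a_i = P(absorbed in s_1 | start in state i).
Boundary conditions: a_s_1 = 1, a_s_5 = 0.
For each transient state i, a_i = sum_j P(i->j) * a_j:
  a_s_2 = 1/5*a_s_1 + 2/15*a_s_2 + 2/5*a_s_3 + 4/15*a_s_4 + 0*a_s_5
  a_s_3 = 1/15*a_s_1 + 2/15*a_s_2 + 0*a_s_3 + 2/3*a_s_4 + 2/15*a_s_5
  a_s_4 = 4/15*a_s_1 + 1/15*a_s_2 + 3/5*a_s_3 + 0*a_s_4 + 1/15*a_s_5

Substituting a_s_1 = 1 and a_s_5 = 0, rearrange to (I - Q) a = r where r[i] = P(i -> s_1):
  [13/15, -2/5, -4/15] . (a_s_2, a_s_3, a_s_4) = 1/5
  [-2/15, 1, -2/3] . (a_s_2, a_s_3, a_s_4) = 1/15
  [-1/15, -3/5, 1] . (a_s_2, a_s_3, a_s_4) = 4/15

Solving yields:
  a_s_2 = 337/461
  a_s_3 = 863/1383
  a_s_4 = 318/461

Starting state is s_4, so the absorption probability is a_s_4 = 318/461.

Answer: 318/461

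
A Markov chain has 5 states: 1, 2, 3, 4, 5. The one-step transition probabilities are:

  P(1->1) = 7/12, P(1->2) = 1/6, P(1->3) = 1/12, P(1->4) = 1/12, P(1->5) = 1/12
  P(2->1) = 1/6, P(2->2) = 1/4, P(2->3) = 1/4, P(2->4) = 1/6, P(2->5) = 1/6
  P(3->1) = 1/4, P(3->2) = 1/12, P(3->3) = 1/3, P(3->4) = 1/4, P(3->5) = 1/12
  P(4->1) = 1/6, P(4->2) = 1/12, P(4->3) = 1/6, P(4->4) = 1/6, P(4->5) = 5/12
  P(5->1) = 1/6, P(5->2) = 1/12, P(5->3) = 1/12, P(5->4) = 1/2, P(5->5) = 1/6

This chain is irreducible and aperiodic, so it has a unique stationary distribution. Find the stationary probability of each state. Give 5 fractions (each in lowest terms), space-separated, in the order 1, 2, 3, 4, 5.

Answer: 797/2578 675/5156 423/2578 277/1289 933/5156

Derivation:
The stationary distribution satisfies pi = pi * P, i.e.:
  pi_1 = 7/12*pi_1 + 1/6*pi_2 + 1/4*pi_3 + 1/6*pi_4 + 1/6*pi_5
  pi_2 = 1/6*pi_1 + 1/4*pi_2 + 1/12*pi_3 + 1/12*pi_4 + 1/12*pi_5
  pi_3 = 1/12*pi_1 + 1/4*pi_2 + 1/3*pi_3 + 1/6*pi_4 + 1/12*pi_5
  pi_4 = 1/12*pi_1 + 1/6*pi_2 + 1/4*pi_3 + 1/6*pi_4 + 1/2*pi_5
  pi_5 = 1/12*pi_1 + 1/6*pi_2 + 1/12*pi_3 + 5/12*pi_4 + 1/6*pi_5
with normalization: pi_1 + pi_2 + pi_3 + pi_4 + pi_5 = 1.

Using the first 4 balance equations plus normalization, the linear system A*pi = b is:
  [-5/12, 1/6, 1/4, 1/6, 1/6] . pi = 0
  [1/6, -3/4, 1/12, 1/12, 1/12] . pi = 0
  [1/12, 1/4, -2/3, 1/6, 1/12] . pi = 0
  [1/12, 1/6, 1/4, -5/6, 1/2] . pi = 0
  [1, 1, 1, 1, 1] . pi = 1

Solving yields:
  pi_1 = 797/2578
  pi_2 = 675/5156
  pi_3 = 423/2578
  pi_4 = 277/1289
  pi_5 = 933/5156

Verification (pi * P):
  797/2578*7/12 + 675/5156*1/6 + 423/2578*1/4 + 277/1289*1/6 + 933/5156*1/6 = 797/2578 = pi_1  (ok)
  797/2578*1/6 + 675/5156*1/4 + 423/2578*1/12 + 277/1289*1/12 + 933/5156*1/12 = 675/5156 = pi_2  (ok)
  797/2578*1/12 + 675/5156*1/4 + 423/2578*1/3 + 277/1289*1/6 + 933/5156*1/12 = 423/2578 = pi_3  (ok)
  797/2578*1/12 + 675/5156*1/6 + 423/2578*1/4 + 277/1289*1/6 + 933/5156*1/2 = 277/1289 = pi_4  (ok)
  797/2578*1/12 + 675/5156*1/6 + 423/2578*1/12 + 277/1289*5/12 + 933/5156*1/6 = 933/5156 = pi_5  (ok)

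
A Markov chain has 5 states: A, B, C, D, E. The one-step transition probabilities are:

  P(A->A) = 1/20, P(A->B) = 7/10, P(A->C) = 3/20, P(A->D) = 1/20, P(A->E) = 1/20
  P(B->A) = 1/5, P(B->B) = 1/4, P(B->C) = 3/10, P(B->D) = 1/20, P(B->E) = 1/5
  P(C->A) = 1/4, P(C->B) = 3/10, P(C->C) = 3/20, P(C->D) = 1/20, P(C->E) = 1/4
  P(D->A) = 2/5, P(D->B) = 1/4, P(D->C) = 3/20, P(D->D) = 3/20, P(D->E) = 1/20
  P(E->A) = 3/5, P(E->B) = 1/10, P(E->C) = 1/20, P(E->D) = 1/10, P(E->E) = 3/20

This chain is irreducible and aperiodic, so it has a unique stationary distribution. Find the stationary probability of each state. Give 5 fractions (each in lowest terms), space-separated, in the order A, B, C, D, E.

Answer: 26585/107604 1038/2989 2231/11956 1726/26901 463/2989

Derivation:
The stationary distribution satisfies pi = pi * P, i.e.:
  pi_A = 1/20*pi_A + 1/5*pi_B + 1/4*pi_C + 2/5*pi_D + 3/5*pi_E
  pi_B = 7/10*pi_A + 1/4*pi_B + 3/10*pi_C + 1/4*pi_D + 1/10*pi_E
  pi_C = 3/20*pi_A + 3/10*pi_B + 3/20*pi_C + 3/20*pi_D + 1/20*pi_E
  pi_D = 1/20*pi_A + 1/20*pi_B + 1/20*pi_C + 3/20*pi_D + 1/10*pi_E
  pi_E = 1/20*pi_A + 1/5*pi_B + 1/4*pi_C + 1/20*pi_D + 3/20*pi_E
with normalization: pi_A + pi_B + pi_C + pi_D + pi_E = 1.

Using the first 4 balance equations plus normalization, the linear system A*pi = b is:
  [-19/20, 1/5, 1/4, 2/5, 3/5] . pi = 0
  [7/10, -3/4, 3/10, 1/4, 1/10] . pi = 0
  [3/20, 3/10, -17/20, 3/20, 1/20] . pi = 0
  [1/20, 1/20, 1/20, -17/20, 1/10] . pi = 0
  [1, 1, 1, 1, 1] . pi = 1

Solving yields:
  pi_A = 26585/107604
  pi_B = 1038/2989
  pi_C = 2231/11956
  pi_D = 1726/26901
  pi_E = 463/2989

Verification (pi * P):
  26585/107604*1/20 + 1038/2989*1/5 + 2231/11956*1/4 + 1726/26901*2/5 + 463/2989*3/5 = 26585/107604 = pi_A  (ok)
  26585/107604*7/10 + 1038/2989*1/4 + 2231/11956*3/10 + 1726/26901*1/4 + 463/2989*1/10 = 1038/2989 = pi_B  (ok)
  26585/107604*3/20 + 1038/2989*3/10 + 2231/11956*3/20 + 1726/26901*3/20 + 463/2989*1/20 = 2231/11956 = pi_C  (ok)
  26585/107604*1/20 + 1038/2989*1/20 + 2231/11956*1/20 + 1726/26901*3/20 + 463/2989*1/10 = 1726/26901 = pi_D  (ok)
  26585/107604*1/20 + 1038/2989*1/5 + 2231/11956*1/4 + 1726/26901*1/20 + 463/2989*3/20 = 463/2989 = pi_E  (ok)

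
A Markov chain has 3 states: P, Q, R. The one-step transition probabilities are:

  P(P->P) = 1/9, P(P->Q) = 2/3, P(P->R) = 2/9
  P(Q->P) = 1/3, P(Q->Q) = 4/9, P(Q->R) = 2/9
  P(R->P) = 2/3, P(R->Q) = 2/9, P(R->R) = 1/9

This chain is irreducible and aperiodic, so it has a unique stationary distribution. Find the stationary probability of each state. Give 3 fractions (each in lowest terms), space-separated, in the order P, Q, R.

Answer: 18/55 26/55 1/5

Derivation:
The stationary distribution satisfies pi = pi * P, i.e.:
  pi_P = 1/9*pi_P + 1/3*pi_Q + 2/3*pi_R
  pi_Q = 2/3*pi_P + 4/9*pi_Q + 2/9*pi_R
  pi_R = 2/9*pi_P + 2/9*pi_Q + 1/9*pi_R
with normalization: pi_P + pi_Q + pi_R = 1.

Using the first 2 balance equations plus normalization, the linear system A*pi = b is:
  [-8/9, 1/3, 2/3] . pi = 0
  [2/3, -5/9, 2/9] . pi = 0
  [1, 1, 1] . pi = 1

Solving yields:
  pi_P = 18/55
  pi_Q = 26/55
  pi_R = 1/5

Verification (pi * P):
  18/55*1/9 + 26/55*1/3 + 1/5*2/3 = 18/55 = pi_P  (ok)
  18/55*2/3 + 26/55*4/9 + 1/5*2/9 = 26/55 = pi_Q  (ok)
  18/55*2/9 + 26/55*2/9 + 1/5*1/9 = 1/5 = pi_R  (ok)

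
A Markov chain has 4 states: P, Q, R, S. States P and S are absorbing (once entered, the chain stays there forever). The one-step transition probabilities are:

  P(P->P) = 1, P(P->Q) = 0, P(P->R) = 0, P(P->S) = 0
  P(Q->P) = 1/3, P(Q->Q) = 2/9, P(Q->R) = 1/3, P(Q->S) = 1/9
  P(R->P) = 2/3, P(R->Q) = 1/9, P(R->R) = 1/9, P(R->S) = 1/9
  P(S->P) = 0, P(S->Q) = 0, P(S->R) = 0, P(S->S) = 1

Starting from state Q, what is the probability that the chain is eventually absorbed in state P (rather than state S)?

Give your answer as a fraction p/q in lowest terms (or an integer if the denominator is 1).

Answer: 42/53

Derivation:
Let a_i = P(absorbed in P | start in state i).
Boundary conditions: a_P = 1, a_S = 0.
For each transient state i, a_i = sum_j P(i->j) * a_j:
  a_Q = 1/3*a_P + 2/9*a_Q + 1/3*a_R + 1/9*a_S
  a_R = 2/3*a_P + 1/9*a_Q + 1/9*a_R + 1/9*a_S

Substituting a_P = 1 and a_S = 0, rearrange to (I - Q) a = r where r[i] = P(i -> P):
  [7/9, -1/3] . (a_Q, a_R) = 1/3
  [-1/9, 8/9] . (a_Q, a_R) = 2/3

Solving yields:
  a_Q = 42/53
  a_R = 45/53

Starting state is Q, so the absorption probability is a_Q = 42/53.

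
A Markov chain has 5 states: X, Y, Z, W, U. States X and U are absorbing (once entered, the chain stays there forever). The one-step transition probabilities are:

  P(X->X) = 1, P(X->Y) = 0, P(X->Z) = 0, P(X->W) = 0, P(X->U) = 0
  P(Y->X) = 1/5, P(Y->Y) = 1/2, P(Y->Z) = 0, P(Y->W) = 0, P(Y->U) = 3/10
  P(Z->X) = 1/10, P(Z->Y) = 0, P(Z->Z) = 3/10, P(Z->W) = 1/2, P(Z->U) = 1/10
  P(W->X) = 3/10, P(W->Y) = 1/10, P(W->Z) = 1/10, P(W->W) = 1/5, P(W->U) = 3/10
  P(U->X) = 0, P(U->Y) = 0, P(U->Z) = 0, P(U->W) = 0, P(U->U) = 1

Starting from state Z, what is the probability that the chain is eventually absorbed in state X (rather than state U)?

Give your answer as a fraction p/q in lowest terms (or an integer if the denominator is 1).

Answer: 25/51

Derivation:
Let a_i = P(absorbed in X | start in state i).
Boundary conditions: a_X = 1, a_U = 0.
For each transient state i, a_i = sum_j P(i->j) * a_j:
  a_Y = 1/5*a_X + 1/2*a_Y + 0*a_Z + 0*a_W + 3/10*a_U
  a_Z = 1/10*a_X + 0*a_Y + 3/10*a_Z + 1/2*a_W + 1/10*a_U
  a_W = 3/10*a_X + 1/10*a_Y + 1/10*a_Z + 1/5*a_W + 3/10*a_U

Substituting a_X = 1 and a_U = 0, rearrange to (I - Q) a = r where r[i] = P(i -> X):
  [1/2, 0, 0] . (a_Y, a_Z, a_W) = 1/5
  [0, 7/10, -1/2] . (a_Y, a_Z, a_W) = 1/10
  [-1/10, -1/10, 4/5] . (a_Y, a_Z, a_W) = 3/10

Solving yields:
  a_Y = 2/5
  a_Z = 25/51
  a_W = 124/255

Starting state is Z, so the absorption probability is a_Z = 25/51.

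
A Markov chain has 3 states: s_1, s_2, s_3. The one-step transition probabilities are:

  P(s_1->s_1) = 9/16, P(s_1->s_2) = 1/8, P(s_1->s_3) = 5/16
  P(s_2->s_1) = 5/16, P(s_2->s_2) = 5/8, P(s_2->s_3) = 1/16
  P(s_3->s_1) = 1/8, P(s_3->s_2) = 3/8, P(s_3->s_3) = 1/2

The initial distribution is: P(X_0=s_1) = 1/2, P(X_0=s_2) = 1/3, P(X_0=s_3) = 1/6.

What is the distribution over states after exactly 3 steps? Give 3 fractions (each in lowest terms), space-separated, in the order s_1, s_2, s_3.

Propagating the distribution step by step (d_{t+1} = d_t * P):
d_0 = (s_1=1/2, s_2=1/3, s_3=1/6)
  d_1[s_1] = 1/2*9/16 + 1/3*5/16 + 1/6*1/8 = 13/32
  d_1[s_2] = 1/2*1/8 + 1/3*5/8 + 1/6*3/8 = 1/3
  d_1[s_3] = 1/2*5/16 + 1/3*1/16 + 1/6*1/2 = 25/96
d_1 = (s_1=13/32, s_2=1/3, s_3=25/96)
  d_2[s_1] = 13/32*9/16 + 1/3*5/16 + 25/96*1/8 = 187/512
  d_2[s_2] = 13/32*1/8 + 1/3*5/8 + 25/96*3/8 = 137/384
  d_2[s_3] = 13/32*5/16 + 1/3*1/16 + 25/96*1/2 = 427/1536
d_2 = (s_1=187/512, s_2=137/384, s_3=427/1536)
  d_3[s_1] = 187/512*9/16 + 137/384*5/16 + 427/1536*1/8 = 2881/8192
  d_3[s_2] = 187/512*1/8 + 137/384*5/8 + 427/1536*3/8 = 2291/6144
  d_3[s_3] = 187/512*5/16 + 137/384*1/16 + 427/1536*1/2 = 6769/24576
d_3 = (s_1=2881/8192, s_2=2291/6144, s_3=6769/24576)

Answer: 2881/8192 2291/6144 6769/24576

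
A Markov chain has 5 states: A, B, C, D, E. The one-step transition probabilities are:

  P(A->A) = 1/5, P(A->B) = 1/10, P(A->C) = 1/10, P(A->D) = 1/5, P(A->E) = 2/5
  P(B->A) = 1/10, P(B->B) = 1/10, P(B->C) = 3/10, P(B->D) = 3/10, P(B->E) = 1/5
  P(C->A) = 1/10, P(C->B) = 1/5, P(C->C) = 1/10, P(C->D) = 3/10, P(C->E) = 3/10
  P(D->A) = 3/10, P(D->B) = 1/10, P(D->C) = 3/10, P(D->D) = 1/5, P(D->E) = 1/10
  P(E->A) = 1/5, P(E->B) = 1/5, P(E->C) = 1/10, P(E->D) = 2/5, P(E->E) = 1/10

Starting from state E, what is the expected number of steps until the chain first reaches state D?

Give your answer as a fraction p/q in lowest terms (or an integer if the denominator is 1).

Answer: 1360/457

Derivation:
Let h_i = expected steps to first reach D from state i.
Boundary: h_D = 0.
First-step equations for the other states:
  h_A = 1 + 1/5*h_A + 1/10*h_B + 1/10*h_C + 1/5*h_D + 2/5*h_E
  h_B = 1 + 1/10*h_A + 1/10*h_B + 3/10*h_C + 3/10*h_D + 1/5*h_E
  h_C = 1 + 1/10*h_A + 1/5*h_B + 1/10*h_C + 3/10*h_D + 3/10*h_E
  h_E = 1 + 1/5*h_A + 1/5*h_B + 1/10*h_C + 2/5*h_D + 1/10*h_E

Substituting h_D = 0 and rearranging gives the linear system (I - Q) h = 1:
  [4/5, -1/10, -1/10, -2/5] . (h_A, h_B, h_C, h_E) = 1
  [-1/10, 9/10, -3/10, -1/5] . (h_A, h_B, h_C, h_E) = 1
  [-1/10, -1/5, 9/10, -3/10] . (h_A, h_B, h_C, h_E) = 1
  [-1/5, -1/5, -1/10, 9/10] . (h_A, h_B, h_C, h_E) = 1

Solving yields:
  h_A = 1620/457
  h_B = 1480/457
  h_C = 1470/457
  h_E = 1360/457

Starting state is E, so the expected hitting time is h_E = 1360/457.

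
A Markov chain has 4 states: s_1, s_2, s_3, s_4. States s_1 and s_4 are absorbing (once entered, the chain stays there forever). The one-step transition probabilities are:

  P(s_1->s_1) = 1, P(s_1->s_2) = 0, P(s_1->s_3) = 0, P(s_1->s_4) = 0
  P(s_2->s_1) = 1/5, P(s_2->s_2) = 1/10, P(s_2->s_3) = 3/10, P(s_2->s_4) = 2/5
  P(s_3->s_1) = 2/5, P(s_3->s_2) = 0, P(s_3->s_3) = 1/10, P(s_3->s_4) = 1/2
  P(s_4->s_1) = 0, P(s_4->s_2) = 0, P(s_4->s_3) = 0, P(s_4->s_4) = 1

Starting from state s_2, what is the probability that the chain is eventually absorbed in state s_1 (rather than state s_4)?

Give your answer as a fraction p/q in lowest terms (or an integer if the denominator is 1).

Let a_i = P(absorbed in s_1 | start in state i).
Boundary conditions: a_s_1 = 1, a_s_4 = 0.
For each transient state i, a_i = sum_j P(i->j) * a_j:
  a_s_2 = 1/5*a_s_1 + 1/10*a_s_2 + 3/10*a_s_3 + 2/5*a_s_4
  a_s_3 = 2/5*a_s_1 + 0*a_s_2 + 1/10*a_s_3 + 1/2*a_s_4

Substituting a_s_1 = 1 and a_s_4 = 0, rearrange to (I - Q) a = r where r[i] = P(i -> s_1):
  [9/10, -3/10] . (a_s_2, a_s_3) = 1/5
  [0, 9/10] . (a_s_2, a_s_3) = 2/5

Solving yields:
  a_s_2 = 10/27
  a_s_3 = 4/9

Starting state is s_2, so the absorption probability is a_s_2 = 10/27.

Answer: 10/27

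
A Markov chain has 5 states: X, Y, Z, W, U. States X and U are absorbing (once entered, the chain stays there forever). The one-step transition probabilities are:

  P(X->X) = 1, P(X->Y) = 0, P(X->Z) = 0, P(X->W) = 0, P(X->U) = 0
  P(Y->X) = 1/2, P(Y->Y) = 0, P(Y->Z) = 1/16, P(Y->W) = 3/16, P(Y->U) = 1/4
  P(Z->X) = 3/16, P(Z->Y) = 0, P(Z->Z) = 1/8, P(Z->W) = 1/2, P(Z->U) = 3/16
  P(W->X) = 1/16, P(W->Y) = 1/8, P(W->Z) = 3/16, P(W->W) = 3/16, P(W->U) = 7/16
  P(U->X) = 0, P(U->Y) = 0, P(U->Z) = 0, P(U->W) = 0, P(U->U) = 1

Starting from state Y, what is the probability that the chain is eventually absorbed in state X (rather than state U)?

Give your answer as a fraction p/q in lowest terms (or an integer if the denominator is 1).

Let a_i = P(absorbed in X | start in state i).
Boundary conditions: a_X = 1, a_U = 0.
For each transient state i, a_i = sum_j P(i->j) * a_j:
  a_Y = 1/2*a_X + 0*a_Y + 1/16*a_Z + 3/16*a_W + 1/4*a_U
  a_Z = 3/16*a_X + 0*a_Y + 1/8*a_Z + 1/2*a_W + 3/16*a_U
  a_W = 1/16*a_X + 1/8*a_Y + 3/16*a_Z + 3/16*a_W + 7/16*a_U

Substituting a_X = 1 and a_U = 0, rearrange to (I - Q) a = r where r[i] = P(i -> X):
  [1, -1/16, -3/16] . (a_Y, a_Z, a_W) = 1/2
  [0, 7/8, -1/2] . (a_Y, a_Z, a_W) = 3/16
  [-1/8, -3/16, 13/16] . (a_Y, a_Z, a_W) = 1/16

Solving yields:
  a_Y = 345/607
  a_Z = 431/1214
  a_W = 299/1214

Starting state is Y, so the absorption probability is a_Y = 345/607.

Answer: 345/607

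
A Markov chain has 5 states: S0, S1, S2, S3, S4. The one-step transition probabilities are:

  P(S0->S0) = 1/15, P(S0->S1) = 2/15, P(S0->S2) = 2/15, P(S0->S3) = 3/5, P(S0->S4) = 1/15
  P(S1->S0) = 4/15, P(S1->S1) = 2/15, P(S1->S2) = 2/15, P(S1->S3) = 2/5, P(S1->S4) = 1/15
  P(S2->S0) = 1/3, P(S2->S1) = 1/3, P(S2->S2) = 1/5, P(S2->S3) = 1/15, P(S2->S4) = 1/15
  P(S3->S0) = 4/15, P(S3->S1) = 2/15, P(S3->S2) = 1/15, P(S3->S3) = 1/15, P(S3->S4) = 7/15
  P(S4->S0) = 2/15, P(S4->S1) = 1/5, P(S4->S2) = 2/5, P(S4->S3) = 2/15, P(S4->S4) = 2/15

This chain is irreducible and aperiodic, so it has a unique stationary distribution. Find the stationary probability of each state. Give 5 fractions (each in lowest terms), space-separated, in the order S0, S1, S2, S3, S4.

The stationary distribution satisfies pi = pi * P, i.e.:
  pi_S0 = 1/15*pi_S0 + 4/15*pi_S1 + 1/3*pi_S2 + 4/15*pi_S3 + 2/15*pi_S4
  pi_S1 = 2/15*pi_S0 + 2/15*pi_S1 + 1/3*pi_S2 + 2/15*pi_S3 + 1/5*pi_S4
  pi_S2 = 2/15*pi_S0 + 2/15*pi_S1 + 1/5*pi_S2 + 1/15*pi_S3 + 2/5*pi_S4
  pi_S3 = 3/5*pi_S0 + 2/5*pi_S1 + 1/15*pi_S2 + 1/15*pi_S3 + 2/15*pi_S4
  pi_S4 = 1/15*pi_S0 + 1/15*pi_S1 + 1/15*pi_S2 + 7/15*pi_S3 + 2/15*pi_S4
with normalization: pi_S0 + pi_S1 + pi_S2 + pi_S3 + pi_S4 = 1.

Using the first 4 balance equations plus normalization, the linear system A*pi = b is:
  [-14/15, 4/15, 1/3, 4/15, 2/15] . pi = 0
  [2/15, -13/15, 1/3, 2/15, 1/5] . pi = 0
  [2/15, 2/15, -4/5, 1/15, 2/5] . pi = 0
  [3/5, 2/5, 1/15, -14/15, 2/15] . pi = 0
  [1, 1, 1, 1, 1] . pi = 1

Solving yields:
  pi_S0 = 8269/38991
  pi_S1 = 14077/77982
  pi_S2 = 2289/12997
  pi_S3 = 3274/12997
  pi_S4 = 4663/25994

Verification (pi * P):
  8269/38991*1/15 + 14077/77982*4/15 + 2289/12997*1/3 + 3274/12997*4/15 + 4663/25994*2/15 = 8269/38991 = pi_S0  (ok)
  8269/38991*2/15 + 14077/77982*2/15 + 2289/12997*1/3 + 3274/12997*2/15 + 4663/25994*1/5 = 14077/77982 = pi_S1  (ok)
  8269/38991*2/15 + 14077/77982*2/15 + 2289/12997*1/5 + 3274/12997*1/15 + 4663/25994*2/5 = 2289/12997 = pi_S2  (ok)
  8269/38991*3/5 + 14077/77982*2/5 + 2289/12997*1/15 + 3274/12997*1/15 + 4663/25994*2/15 = 3274/12997 = pi_S3  (ok)
  8269/38991*1/15 + 14077/77982*1/15 + 2289/12997*1/15 + 3274/12997*7/15 + 4663/25994*2/15 = 4663/25994 = pi_S4  (ok)

Answer: 8269/38991 14077/77982 2289/12997 3274/12997 4663/25994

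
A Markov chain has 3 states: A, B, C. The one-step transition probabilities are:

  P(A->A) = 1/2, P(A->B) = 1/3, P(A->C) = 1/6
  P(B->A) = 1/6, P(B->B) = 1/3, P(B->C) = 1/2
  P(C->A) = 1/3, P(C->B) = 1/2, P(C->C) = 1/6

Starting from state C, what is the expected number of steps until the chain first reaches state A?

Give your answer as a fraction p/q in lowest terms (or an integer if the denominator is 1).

Answer: 42/11

Derivation:
Let h_i = expected steps to first reach A from state i.
Boundary: h_A = 0.
First-step equations for the other states:
  h_B = 1 + 1/6*h_A + 1/3*h_B + 1/2*h_C
  h_C = 1 + 1/3*h_A + 1/2*h_B + 1/6*h_C

Substituting h_A = 0 and rearranging gives the linear system (I - Q) h = 1:
  [2/3, -1/2] . (h_B, h_C) = 1
  [-1/2, 5/6] . (h_B, h_C) = 1

Solving yields:
  h_B = 48/11
  h_C = 42/11

Starting state is C, so the expected hitting time is h_C = 42/11.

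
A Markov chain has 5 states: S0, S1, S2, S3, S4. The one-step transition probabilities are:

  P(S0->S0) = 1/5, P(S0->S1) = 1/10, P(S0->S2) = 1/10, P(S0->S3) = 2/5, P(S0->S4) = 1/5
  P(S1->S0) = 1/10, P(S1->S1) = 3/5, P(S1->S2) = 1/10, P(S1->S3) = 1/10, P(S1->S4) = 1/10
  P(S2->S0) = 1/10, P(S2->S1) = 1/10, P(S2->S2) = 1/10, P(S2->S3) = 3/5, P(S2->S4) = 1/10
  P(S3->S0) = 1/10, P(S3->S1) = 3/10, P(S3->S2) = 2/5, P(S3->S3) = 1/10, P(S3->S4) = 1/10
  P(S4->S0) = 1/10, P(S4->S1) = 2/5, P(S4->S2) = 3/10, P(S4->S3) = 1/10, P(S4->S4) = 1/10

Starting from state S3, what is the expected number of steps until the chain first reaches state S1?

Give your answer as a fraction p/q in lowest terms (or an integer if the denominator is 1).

Answer: 585/137

Derivation:
Let h_i = expected steps to first reach S1 from state i.
Boundary: h_S1 = 0.
First-step equations for the other states:
  h_S0 = 1 + 1/5*h_S0 + 1/10*h_S1 + 1/10*h_S2 + 2/5*h_S3 + 1/5*h_S4
  h_S2 = 1 + 1/10*h_S0 + 1/10*h_S1 + 1/10*h_S2 + 3/5*h_S3 + 1/10*h_S4
  h_S3 = 1 + 1/10*h_S0 + 3/10*h_S1 + 2/5*h_S2 + 1/10*h_S3 + 1/10*h_S4
  h_S4 = 1 + 1/10*h_S0 + 2/5*h_S1 + 3/10*h_S2 + 1/10*h_S3 + 1/10*h_S4

Substituting h_S1 = 0 and rearranging gives the linear system (I - Q) h = 1:
  [4/5, -1/10, -2/5, -1/5] . (h_S0, h_S2, h_S3, h_S4) = 1
  [-1/10, 9/10, -3/5, -1/10] . (h_S0, h_S2, h_S3, h_S4) = 1
  [-1/10, -2/5, 9/10, -1/10] . (h_S0, h_S2, h_S3, h_S4) = 1
  [-1/10, -3/10, -1/10, 9/10] . (h_S0, h_S2, h_S3, h_S4) = 1

Solving yields:
  h_S0 = 1355/274
  h_S2 = 675/137
  h_S3 = 585/137
  h_S4 = 1035/274

Starting state is S3, so the expected hitting time is h_S3 = 585/137.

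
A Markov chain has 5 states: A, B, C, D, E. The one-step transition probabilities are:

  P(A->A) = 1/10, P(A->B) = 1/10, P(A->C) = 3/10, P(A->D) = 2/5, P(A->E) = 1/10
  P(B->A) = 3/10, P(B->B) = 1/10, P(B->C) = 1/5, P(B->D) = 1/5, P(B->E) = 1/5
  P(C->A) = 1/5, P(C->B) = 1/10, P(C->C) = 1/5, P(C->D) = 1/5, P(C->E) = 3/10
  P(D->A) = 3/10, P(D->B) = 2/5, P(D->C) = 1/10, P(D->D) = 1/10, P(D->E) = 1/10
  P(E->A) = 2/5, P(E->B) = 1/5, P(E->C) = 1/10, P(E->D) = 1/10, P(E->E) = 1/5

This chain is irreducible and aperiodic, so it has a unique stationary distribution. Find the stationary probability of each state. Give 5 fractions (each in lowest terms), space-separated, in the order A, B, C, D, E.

Answer: 1670/6711 2425/13422 2503/13422 2837/13422 2317/13422

Derivation:
The stationary distribution satisfies pi = pi * P, i.e.:
  pi_A = 1/10*pi_A + 3/10*pi_B + 1/5*pi_C + 3/10*pi_D + 2/5*pi_E
  pi_B = 1/10*pi_A + 1/10*pi_B + 1/10*pi_C + 2/5*pi_D + 1/5*pi_E
  pi_C = 3/10*pi_A + 1/5*pi_B + 1/5*pi_C + 1/10*pi_D + 1/10*pi_E
  pi_D = 2/5*pi_A + 1/5*pi_B + 1/5*pi_C + 1/10*pi_D + 1/10*pi_E
  pi_E = 1/10*pi_A + 1/5*pi_B + 3/10*pi_C + 1/10*pi_D + 1/5*pi_E
with normalization: pi_A + pi_B + pi_C + pi_D + pi_E = 1.

Using the first 4 balance equations plus normalization, the linear system A*pi = b is:
  [-9/10, 3/10, 1/5, 3/10, 2/5] . pi = 0
  [1/10, -9/10, 1/10, 2/5, 1/5] . pi = 0
  [3/10, 1/5, -4/5, 1/10, 1/10] . pi = 0
  [2/5, 1/5, 1/5, -9/10, 1/10] . pi = 0
  [1, 1, 1, 1, 1] . pi = 1

Solving yields:
  pi_A = 1670/6711
  pi_B = 2425/13422
  pi_C = 2503/13422
  pi_D = 2837/13422
  pi_E = 2317/13422

Verification (pi * P):
  1670/6711*1/10 + 2425/13422*3/10 + 2503/13422*1/5 + 2837/13422*3/10 + 2317/13422*2/5 = 1670/6711 = pi_A  (ok)
  1670/6711*1/10 + 2425/13422*1/10 + 2503/13422*1/10 + 2837/13422*2/5 + 2317/13422*1/5 = 2425/13422 = pi_B  (ok)
  1670/6711*3/10 + 2425/13422*1/5 + 2503/13422*1/5 + 2837/13422*1/10 + 2317/13422*1/10 = 2503/13422 = pi_C  (ok)
  1670/6711*2/5 + 2425/13422*1/5 + 2503/13422*1/5 + 2837/13422*1/10 + 2317/13422*1/10 = 2837/13422 = pi_D  (ok)
  1670/6711*1/10 + 2425/13422*1/5 + 2503/13422*3/10 + 2837/13422*1/10 + 2317/13422*1/5 = 2317/13422 = pi_E  (ok)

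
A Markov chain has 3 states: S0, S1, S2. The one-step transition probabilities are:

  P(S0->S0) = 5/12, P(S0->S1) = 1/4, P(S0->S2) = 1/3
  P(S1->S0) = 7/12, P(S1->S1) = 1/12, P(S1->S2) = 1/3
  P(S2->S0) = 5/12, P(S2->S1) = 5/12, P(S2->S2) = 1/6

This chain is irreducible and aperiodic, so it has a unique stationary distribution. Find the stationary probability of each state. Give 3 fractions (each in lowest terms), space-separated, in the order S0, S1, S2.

Answer: 45/98 25/98 2/7

Derivation:
The stationary distribution satisfies pi = pi * P, i.e.:
  pi_S0 = 5/12*pi_S0 + 7/12*pi_S1 + 5/12*pi_S2
  pi_S1 = 1/4*pi_S0 + 1/12*pi_S1 + 5/12*pi_S2
  pi_S2 = 1/3*pi_S0 + 1/3*pi_S1 + 1/6*pi_S2
with normalization: pi_S0 + pi_S1 + pi_S2 = 1.

Using the first 2 balance equations plus normalization, the linear system A*pi = b is:
  [-7/12, 7/12, 5/12] . pi = 0
  [1/4, -11/12, 5/12] . pi = 0
  [1, 1, 1] . pi = 1

Solving yields:
  pi_S0 = 45/98
  pi_S1 = 25/98
  pi_S2 = 2/7

Verification (pi * P):
  45/98*5/12 + 25/98*7/12 + 2/7*5/12 = 45/98 = pi_S0  (ok)
  45/98*1/4 + 25/98*1/12 + 2/7*5/12 = 25/98 = pi_S1  (ok)
  45/98*1/3 + 25/98*1/3 + 2/7*1/6 = 2/7 = pi_S2  (ok)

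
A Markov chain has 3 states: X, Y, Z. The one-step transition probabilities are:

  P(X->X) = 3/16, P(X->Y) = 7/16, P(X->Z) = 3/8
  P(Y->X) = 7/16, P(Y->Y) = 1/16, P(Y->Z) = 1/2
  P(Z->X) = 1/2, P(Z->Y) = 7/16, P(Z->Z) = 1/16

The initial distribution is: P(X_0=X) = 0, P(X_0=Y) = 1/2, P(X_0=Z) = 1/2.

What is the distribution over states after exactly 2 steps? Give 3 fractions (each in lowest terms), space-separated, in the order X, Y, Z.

Propagating the distribution step by step (d_{t+1} = d_t * P):
d_0 = (X=0, Y=1/2, Z=1/2)
  d_1[X] = 0*3/16 + 1/2*7/16 + 1/2*1/2 = 15/32
  d_1[Y] = 0*7/16 + 1/2*1/16 + 1/2*7/16 = 1/4
  d_1[Z] = 0*3/8 + 1/2*1/2 + 1/2*1/16 = 9/32
d_1 = (X=15/32, Y=1/4, Z=9/32)
  d_2[X] = 15/32*3/16 + 1/4*7/16 + 9/32*1/2 = 173/512
  d_2[Y] = 15/32*7/16 + 1/4*1/16 + 9/32*7/16 = 11/32
  d_2[Z] = 15/32*3/8 + 1/4*1/2 + 9/32*1/16 = 163/512
d_2 = (X=173/512, Y=11/32, Z=163/512)

Answer: 173/512 11/32 163/512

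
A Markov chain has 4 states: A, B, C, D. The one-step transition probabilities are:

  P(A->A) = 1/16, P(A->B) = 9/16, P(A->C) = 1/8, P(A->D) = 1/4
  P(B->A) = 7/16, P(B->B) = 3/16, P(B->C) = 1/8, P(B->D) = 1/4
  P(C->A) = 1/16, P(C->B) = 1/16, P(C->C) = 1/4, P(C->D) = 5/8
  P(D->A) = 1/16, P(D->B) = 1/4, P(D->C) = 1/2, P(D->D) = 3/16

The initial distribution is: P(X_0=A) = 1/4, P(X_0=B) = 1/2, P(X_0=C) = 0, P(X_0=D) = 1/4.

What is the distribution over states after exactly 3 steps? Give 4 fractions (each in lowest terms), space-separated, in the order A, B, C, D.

Answer: 1337/8192 3973/16384 2245/8192 5247/16384

Derivation:
Propagating the distribution step by step (d_{t+1} = d_t * P):
d_0 = (A=1/4, B=1/2, C=0, D=1/4)
  d_1[A] = 1/4*1/16 + 1/2*7/16 + 0*1/16 + 1/4*1/16 = 1/4
  d_1[B] = 1/4*9/16 + 1/2*3/16 + 0*1/16 + 1/4*1/4 = 19/64
  d_1[C] = 1/4*1/8 + 1/2*1/8 + 0*1/4 + 1/4*1/2 = 7/32
  d_1[D] = 1/4*1/4 + 1/2*1/4 + 0*5/8 + 1/4*3/16 = 15/64
d_1 = (A=1/4, B=19/64, C=7/32, D=15/64)
  d_2[A] = 1/4*1/16 + 19/64*7/16 + 7/32*1/16 + 15/64*1/16 = 89/512
  d_2[B] = 1/4*9/16 + 19/64*3/16 + 7/32*1/16 + 15/64*1/4 = 275/1024
  d_2[C] = 1/4*1/8 + 19/64*1/8 + 7/32*1/4 + 15/64*1/2 = 123/512
  d_2[D] = 1/4*1/4 + 19/64*1/4 + 7/32*5/8 + 15/64*3/16 = 325/1024
d_2 = (A=89/512, B=275/1024, C=123/512, D=325/1024)
  d_3[A] = 89/512*1/16 + 275/1024*7/16 + 123/512*1/16 + 325/1024*1/16 = 1337/8192
  d_3[B] = 89/512*9/16 + 275/1024*3/16 + 123/512*1/16 + 325/1024*1/4 = 3973/16384
  d_3[C] = 89/512*1/8 + 275/1024*1/8 + 123/512*1/4 + 325/1024*1/2 = 2245/8192
  d_3[D] = 89/512*1/4 + 275/1024*1/4 + 123/512*5/8 + 325/1024*3/16 = 5247/16384
d_3 = (A=1337/8192, B=3973/16384, C=2245/8192, D=5247/16384)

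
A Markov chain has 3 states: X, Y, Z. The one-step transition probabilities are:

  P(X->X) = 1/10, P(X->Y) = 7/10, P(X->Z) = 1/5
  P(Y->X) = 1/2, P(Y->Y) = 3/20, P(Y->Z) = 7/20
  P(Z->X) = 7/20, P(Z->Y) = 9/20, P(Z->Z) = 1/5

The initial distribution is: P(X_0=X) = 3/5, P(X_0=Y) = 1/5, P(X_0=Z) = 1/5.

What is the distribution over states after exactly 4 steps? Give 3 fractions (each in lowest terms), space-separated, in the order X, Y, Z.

Propagating the distribution step by step (d_{t+1} = d_t * P):
d_0 = (X=3/5, Y=1/5, Z=1/5)
  d_1[X] = 3/5*1/10 + 1/5*1/2 + 1/5*7/20 = 23/100
  d_1[Y] = 3/5*7/10 + 1/5*3/20 + 1/5*9/20 = 27/50
  d_1[Z] = 3/5*1/5 + 1/5*7/20 + 1/5*1/5 = 23/100
d_1 = (X=23/100, Y=27/50, Z=23/100)
  d_2[X] = 23/100*1/10 + 27/50*1/2 + 23/100*7/20 = 747/2000
  d_2[Y] = 23/100*7/10 + 27/50*3/20 + 23/100*9/20 = 691/2000
  d_2[Z] = 23/100*1/5 + 27/50*7/20 + 23/100*1/5 = 281/1000
d_2 = (X=747/2000, Y=691/2000, Z=281/1000)
  d_3[X] = 747/2000*1/10 + 691/2000*1/2 + 281/1000*7/20 = 6169/20000
  d_3[Y] = 747/2000*7/10 + 691/2000*3/20 + 281/1000*9/20 = 17589/40000
  d_3[Z] = 747/2000*1/5 + 691/2000*7/20 + 281/1000*1/5 = 10073/40000
d_3 = (X=6169/20000, Y=17589/40000, Z=10073/40000)
  d_4[X] = 6169/20000*1/10 + 17589/40000*1/2 + 10073/40000*7/20 = 271077/800000
  d_4[Y] = 6169/20000*7/10 + 17589/40000*3/20 + 10073/40000*9/20 = 79039/200000
  d_4[Z] = 6169/20000*1/5 + 17589/40000*7/20 + 10073/40000*1/5 = 212767/800000
d_4 = (X=271077/800000, Y=79039/200000, Z=212767/800000)

Answer: 271077/800000 79039/200000 212767/800000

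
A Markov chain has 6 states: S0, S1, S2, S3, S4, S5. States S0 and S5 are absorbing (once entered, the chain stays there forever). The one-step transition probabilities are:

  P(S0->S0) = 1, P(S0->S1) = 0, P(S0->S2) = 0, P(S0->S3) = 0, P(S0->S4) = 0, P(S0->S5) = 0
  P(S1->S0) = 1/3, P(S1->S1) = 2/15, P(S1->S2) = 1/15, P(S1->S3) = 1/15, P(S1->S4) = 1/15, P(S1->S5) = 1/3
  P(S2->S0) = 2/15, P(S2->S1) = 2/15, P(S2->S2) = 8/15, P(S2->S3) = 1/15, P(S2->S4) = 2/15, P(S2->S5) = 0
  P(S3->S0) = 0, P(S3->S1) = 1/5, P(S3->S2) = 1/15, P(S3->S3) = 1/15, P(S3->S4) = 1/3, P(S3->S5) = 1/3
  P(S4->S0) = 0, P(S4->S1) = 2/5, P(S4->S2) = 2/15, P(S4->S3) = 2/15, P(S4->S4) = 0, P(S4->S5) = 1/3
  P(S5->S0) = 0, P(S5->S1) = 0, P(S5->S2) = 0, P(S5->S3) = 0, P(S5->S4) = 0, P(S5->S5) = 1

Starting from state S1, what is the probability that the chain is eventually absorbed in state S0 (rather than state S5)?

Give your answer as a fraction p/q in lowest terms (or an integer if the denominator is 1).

Let a_i = P(absorbed in S0 | start in state i).
Boundary conditions: a_S0 = 1, a_S5 = 0.
For each transient state i, a_i = sum_j P(i->j) * a_j:
  a_S1 = 1/3*a_S0 + 2/15*a_S1 + 1/15*a_S2 + 1/15*a_S3 + 1/15*a_S4 + 1/3*a_S5
  a_S2 = 2/15*a_S0 + 2/15*a_S1 + 8/15*a_S2 + 1/15*a_S3 + 2/15*a_S4 + 0*a_S5
  a_S3 = 0*a_S0 + 1/5*a_S1 + 1/15*a_S2 + 1/15*a_S3 + 1/3*a_S4 + 1/3*a_S5
  a_S4 = 0*a_S0 + 2/5*a_S1 + 2/15*a_S2 + 2/15*a_S3 + 0*a_S4 + 1/3*a_S5

Substituting a_S0 = 1 and a_S5 = 0, rearrange to (I - Q) a = r where r[i] = P(i -> S0):
  [13/15, -1/15, -1/15, -1/15] . (a_S1, a_S2, a_S3, a_S4) = 1/3
  [-2/15, 7/15, -1/15, -2/15] . (a_S1, a_S2, a_S3, a_S4) = 2/15
  [-1/5, -1/15, 14/15, -1/3] . (a_S1, a_S2, a_S3, a_S4) = 0
  [-2/5, -2/15, -2/15, 1] . (a_S1, a_S2, a_S3, a_S4) = 0

Solving yields:
  a_S1 = 1417/3035
  a_S2 = 1629/3035
  a_S3 = 147/607
  a_S4 = 882/3035

Starting state is S1, so the absorption probability is a_S1 = 1417/3035.

Answer: 1417/3035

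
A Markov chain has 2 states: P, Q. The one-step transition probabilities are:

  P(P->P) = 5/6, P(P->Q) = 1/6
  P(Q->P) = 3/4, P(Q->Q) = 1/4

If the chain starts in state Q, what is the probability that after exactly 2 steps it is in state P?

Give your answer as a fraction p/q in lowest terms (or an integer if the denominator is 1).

Computing P^2 by repeated multiplication:
P^1 =
  P: [5/6, 1/6]
  Q: [3/4, 1/4]
P^2 =
  P: [59/72, 13/72]
  Q: [13/16, 3/16]

(P^2)[Q -> P] = 13/16

Answer: 13/16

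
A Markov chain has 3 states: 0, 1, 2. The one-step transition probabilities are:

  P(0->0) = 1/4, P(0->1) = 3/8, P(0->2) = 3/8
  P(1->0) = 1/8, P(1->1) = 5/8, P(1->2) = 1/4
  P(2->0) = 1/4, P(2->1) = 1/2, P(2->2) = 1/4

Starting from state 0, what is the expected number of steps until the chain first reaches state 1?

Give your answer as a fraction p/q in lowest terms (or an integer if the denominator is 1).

Let h_i = expected steps to first reach 1 from state i.
Boundary: h_1 = 0.
First-step equations for the other states:
  h_0 = 1 + 1/4*h_0 + 3/8*h_1 + 3/8*h_2
  h_2 = 1 + 1/4*h_0 + 1/2*h_1 + 1/4*h_2

Substituting h_1 = 0 and rearranging gives the linear system (I - Q) h = 1:
  [3/4, -3/8] . (h_0, h_2) = 1
  [-1/4, 3/4] . (h_0, h_2) = 1

Solving yields:
  h_0 = 12/5
  h_2 = 32/15

Starting state is 0, so the expected hitting time is h_0 = 12/5.

Answer: 12/5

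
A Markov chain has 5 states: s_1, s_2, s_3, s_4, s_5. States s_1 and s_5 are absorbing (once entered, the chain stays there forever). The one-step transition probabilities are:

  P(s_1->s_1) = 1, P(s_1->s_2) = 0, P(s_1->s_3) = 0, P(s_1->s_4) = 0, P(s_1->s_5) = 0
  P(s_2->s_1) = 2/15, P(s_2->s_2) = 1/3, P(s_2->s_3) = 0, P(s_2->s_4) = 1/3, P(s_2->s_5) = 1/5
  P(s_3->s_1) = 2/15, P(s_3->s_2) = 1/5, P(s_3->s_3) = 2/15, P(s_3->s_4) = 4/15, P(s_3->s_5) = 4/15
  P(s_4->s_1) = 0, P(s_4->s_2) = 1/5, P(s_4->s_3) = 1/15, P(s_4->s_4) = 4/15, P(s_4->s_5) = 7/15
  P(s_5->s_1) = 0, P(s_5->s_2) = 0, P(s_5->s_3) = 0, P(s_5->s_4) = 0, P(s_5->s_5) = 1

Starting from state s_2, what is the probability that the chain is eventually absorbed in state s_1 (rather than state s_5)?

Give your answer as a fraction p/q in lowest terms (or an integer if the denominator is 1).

Let a_i = P(absorbed in s_1 | start in state i).
Boundary conditions: a_s_1 = 1, a_s_5 = 0.
For each transient state i, a_i = sum_j P(i->j) * a_j:
  a_s_2 = 2/15*a_s_1 + 1/3*a_s_2 + 0*a_s_3 + 1/3*a_s_4 + 1/5*a_s_5
  a_s_3 = 2/15*a_s_1 + 1/5*a_s_2 + 2/15*a_s_3 + 4/15*a_s_4 + 4/15*a_s_5
  a_s_4 = 0*a_s_1 + 1/5*a_s_2 + 1/15*a_s_3 + 4/15*a_s_4 + 7/15*a_s_5

Substituting a_s_1 = 1 and a_s_5 = 0, rearrange to (I - Q) a = r where r[i] = P(i -> s_1):
  [2/3, 0, -1/3] . (a_s_2, a_s_3, a_s_4) = 2/15
  [-1/5, 13/15, -4/15] . (a_s_2, a_s_3, a_s_4) = 2/15
  [-1/5, -1/15, 11/15] . (a_s_2, a_s_3, a_s_4) = 0

Solving yields:
  a_s_2 = 72/295
  a_s_3 = 14/59
  a_s_4 = 26/295

Starting state is s_2, so the absorption probability is a_s_2 = 72/295.

Answer: 72/295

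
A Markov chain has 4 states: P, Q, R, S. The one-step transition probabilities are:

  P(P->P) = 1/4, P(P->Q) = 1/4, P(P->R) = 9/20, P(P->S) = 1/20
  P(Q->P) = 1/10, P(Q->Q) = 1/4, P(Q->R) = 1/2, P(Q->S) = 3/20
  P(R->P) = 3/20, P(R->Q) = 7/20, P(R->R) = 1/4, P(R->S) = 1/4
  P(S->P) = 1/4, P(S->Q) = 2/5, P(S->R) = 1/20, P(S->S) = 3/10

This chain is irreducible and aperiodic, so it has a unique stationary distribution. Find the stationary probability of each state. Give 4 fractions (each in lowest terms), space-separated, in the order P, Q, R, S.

The stationary distribution satisfies pi = pi * P, i.e.:
  pi_P = 1/4*pi_P + 1/10*pi_Q + 3/20*pi_R + 1/4*pi_S
  pi_Q = 1/4*pi_P + 1/4*pi_Q + 7/20*pi_R + 2/5*pi_S
  pi_R = 9/20*pi_P + 1/2*pi_Q + 1/4*pi_R + 1/20*pi_S
  pi_S = 1/20*pi_P + 3/20*pi_Q + 1/4*pi_R + 3/10*pi_S
with normalization: pi_P + pi_Q + pi_R + pi_S = 1.

Using the first 3 balance equations plus normalization, the linear system A*pi = b is:
  [-3/4, 1/10, 3/20, 1/4] . pi = 0
  [1/4, -3/4, 7/20, 2/5] . pi = 0
  [9/20, 1/2, -3/4, 1/20] . pi = 0
  [1, 1, 1, 1] . pi = 1

Solving yields:
  pi_P = 73/427
  pi_Q = 19/61
  pi_R = 138/427
  pi_S = 83/427

Verification (pi * P):
  73/427*1/4 + 19/61*1/10 + 138/427*3/20 + 83/427*1/4 = 73/427 = pi_P  (ok)
  73/427*1/4 + 19/61*1/4 + 138/427*7/20 + 83/427*2/5 = 19/61 = pi_Q  (ok)
  73/427*9/20 + 19/61*1/2 + 138/427*1/4 + 83/427*1/20 = 138/427 = pi_R  (ok)
  73/427*1/20 + 19/61*3/20 + 138/427*1/4 + 83/427*3/10 = 83/427 = pi_S  (ok)

Answer: 73/427 19/61 138/427 83/427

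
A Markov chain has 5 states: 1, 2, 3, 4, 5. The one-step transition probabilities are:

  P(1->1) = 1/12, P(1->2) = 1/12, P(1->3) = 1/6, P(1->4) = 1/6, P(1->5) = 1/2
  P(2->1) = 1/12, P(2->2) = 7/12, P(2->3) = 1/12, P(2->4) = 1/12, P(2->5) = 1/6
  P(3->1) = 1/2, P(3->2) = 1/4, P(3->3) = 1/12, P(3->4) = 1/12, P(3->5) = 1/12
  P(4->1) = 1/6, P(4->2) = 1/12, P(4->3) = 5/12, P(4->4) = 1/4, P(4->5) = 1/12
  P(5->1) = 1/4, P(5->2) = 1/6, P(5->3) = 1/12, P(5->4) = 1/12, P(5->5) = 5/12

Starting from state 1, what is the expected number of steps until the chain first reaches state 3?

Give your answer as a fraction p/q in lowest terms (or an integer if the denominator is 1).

Let h_i = expected steps to first reach 3 from state i.
Boundary: h_3 = 0.
First-step equations for the other states:
  h_1 = 1 + 1/12*h_1 + 1/12*h_2 + 1/6*h_3 + 1/6*h_4 + 1/2*h_5
  h_2 = 1 + 1/12*h_1 + 7/12*h_2 + 1/12*h_3 + 1/12*h_4 + 1/6*h_5
  h_4 = 1 + 1/6*h_1 + 1/12*h_2 + 5/12*h_3 + 1/4*h_4 + 1/12*h_5
  h_5 = 1 + 1/4*h_1 + 1/6*h_2 + 1/12*h_3 + 1/12*h_4 + 5/12*h_5

Substituting h_3 = 0 and rearranging gives the linear system (I - Q) h = 1:
  [11/12, -1/12, -1/6, -1/2] . (h_1, h_2, h_4, h_5) = 1
  [-1/12, 5/12, -1/12, -1/6] . (h_1, h_2, h_4, h_5) = 1
  [-1/6, -1/12, 3/4, -1/12] . (h_1, h_2, h_4, h_5) = 1
  [-1/4, -1/6, -1/12, 7/12] . (h_1, h_2, h_4, h_5) = 1

Solving yields:
  h_1 = 5202/791
  h_2 = 5958/791
  h_4 = 3516/791
  h_5 = 5790/791

Starting state is 1, so the expected hitting time is h_1 = 5202/791.

Answer: 5202/791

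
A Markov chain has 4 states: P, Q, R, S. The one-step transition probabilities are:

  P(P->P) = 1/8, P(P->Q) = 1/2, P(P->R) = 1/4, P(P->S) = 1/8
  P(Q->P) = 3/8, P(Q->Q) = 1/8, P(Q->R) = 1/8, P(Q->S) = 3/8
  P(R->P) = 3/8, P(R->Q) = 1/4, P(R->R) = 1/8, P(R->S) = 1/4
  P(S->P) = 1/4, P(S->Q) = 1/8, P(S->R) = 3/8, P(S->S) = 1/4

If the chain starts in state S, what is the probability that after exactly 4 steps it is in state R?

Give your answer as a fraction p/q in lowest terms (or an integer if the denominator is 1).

Answer: 907/4096

Derivation:
Computing P^4 by repeated multiplication:
P^1 =
  P: [1/8, 1/2, 1/4, 1/8]
  Q: [3/8, 1/8, 1/8, 3/8]
  R: [3/8, 1/4, 1/8, 1/4]
  S: [1/4, 1/8, 3/8, 1/4]
P^2 =
  P: [21/64, 13/64, 11/64, 19/64]
  Q: [15/64, 9/32, 17/64, 7/32]
  R: [1/4, 9/32, 15/64, 15/64]
  S: [9/32, 17/64, 7/32, 15/64]
P^3 =
  P: [131/512, 69/256, 123/512, 15/64]
  Q: [37/128, 63/256, 107/512, 131/512]
  R: [145/512, 127/512, 55/256, 65/256]
  S: [141/512, 33/128, 7/32, 127/512]
P^4 =
  P: [577/2048, 257/1024, 883/4096, 1031/4096]
  Q: [1109/4096, 1063/4096, 461/2048, 501/2048]
  R: [279/1024, 1057/4096, 917/4096, 503/2048]
  S: [1127/4096, 1047/4096, 907/4096, 1015/4096]

(P^4)[S -> R] = 907/4096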